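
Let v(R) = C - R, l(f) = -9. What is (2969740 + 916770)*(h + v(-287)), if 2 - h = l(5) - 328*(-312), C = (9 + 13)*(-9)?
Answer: -397341236360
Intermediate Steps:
C = -198 (C = 22*(-9) = -198)
v(R) = -198 - R
h = -102325 (h = 2 - (-9 - 328*(-312)) = 2 - (-9 + 102336) = 2 - 1*102327 = 2 - 102327 = -102325)
(2969740 + 916770)*(h + v(-287)) = (2969740 + 916770)*(-102325 + (-198 - 1*(-287))) = 3886510*(-102325 + (-198 + 287)) = 3886510*(-102325 + 89) = 3886510*(-102236) = -397341236360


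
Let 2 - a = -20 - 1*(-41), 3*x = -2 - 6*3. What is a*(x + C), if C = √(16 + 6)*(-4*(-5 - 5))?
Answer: 380/3 - 760*√22 ≈ -3438.1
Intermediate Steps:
x = -20/3 (x = (-2 - 6*3)/3 = (-2 - 18)/3 = (⅓)*(-20) = -20/3 ≈ -6.6667)
a = -19 (a = 2 - (-20 - 1*(-41)) = 2 - (-20 + 41) = 2 - 1*21 = 2 - 21 = -19)
C = 40*√22 (C = √22*(-4*(-10)) = √22*40 = 40*√22 ≈ 187.62)
a*(x + C) = -19*(-20/3 + 40*√22) = 380/3 - 760*√22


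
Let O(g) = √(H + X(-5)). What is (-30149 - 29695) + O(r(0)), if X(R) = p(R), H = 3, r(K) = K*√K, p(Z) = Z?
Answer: -59844 + I*√2 ≈ -59844.0 + 1.4142*I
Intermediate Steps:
r(K) = K^(3/2)
X(R) = R
O(g) = I*√2 (O(g) = √(3 - 5) = √(-2) = I*√2)
(-30149 - 29695) + O(r(0)) = (-30149 - 29695) + I*√2 = -59844 + I*√2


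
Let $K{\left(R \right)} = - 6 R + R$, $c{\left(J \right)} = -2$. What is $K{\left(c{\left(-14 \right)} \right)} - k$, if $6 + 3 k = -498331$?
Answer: $\frac{498367}{3} \approx 1.6612 \cdot 10^{5}$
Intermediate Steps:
$k = - \frac{498337}{3}$ ($k = -2 + \frac{1}{3} \left(-498331\right) = -2 - \frac{498331}{3} = - \frac{498337}{3} \approx -1.6611 \cdot 10^{5}$)
$K{\left(R \right)} = - 5 R$
$K{\left(c{\left(-14 \right)} \right)} - k = \left(-5\right) \left(-2\right) - - \frac{498337}{3} = 10 + \frac{498337}{3} = \frac{498367}{3}$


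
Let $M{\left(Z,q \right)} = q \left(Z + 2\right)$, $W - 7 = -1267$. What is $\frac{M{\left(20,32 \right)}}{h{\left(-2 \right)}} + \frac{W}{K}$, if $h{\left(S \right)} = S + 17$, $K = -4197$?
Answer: $\frac{991196}{20985} \approx 47.234$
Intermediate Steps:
$W = -1260$ ($W = 7 - 1267 = -1260$)
$M{\left(Z,q \right)} = q \left(2 + Z\right)$
$h{\left(S \right)} = 17 + S$
$\frac{M{\left(20,32 \right)}}{h{\left(-2 \right)}} + \frac{W}{K} = \frac{32 \left(2 + 20\right)}{17 - 2} - \frac{1260}{-4197} = \frac{32 \cdot 22}{15} - - \frac{420}{1399} = 704 \cdot \frac{1}{15} + \frac{420}{1399} = \frac{704}{15} + \frac{420}{1399} = \frac{991196}{20985}$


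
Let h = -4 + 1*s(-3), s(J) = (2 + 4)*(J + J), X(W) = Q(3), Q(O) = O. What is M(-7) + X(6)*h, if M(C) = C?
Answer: -127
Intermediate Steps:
X(W) = 3
s(J) = 12*J (s(J) = 6*(2*J) = 12*J)
h = -40 (h = -4 + 1*(12*(-3)) = -4 + 1*(-36) = -4 - 36 = -40)
M(-7) + X(6)*h = -7 + 3*(-40) = -7 - 120 = -127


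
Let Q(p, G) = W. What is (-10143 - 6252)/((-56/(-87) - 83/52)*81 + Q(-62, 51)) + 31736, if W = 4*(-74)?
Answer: 17882919956/562711 ≈ 31780.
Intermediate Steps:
W = -296
Q(p, G) = -296
(-10143 - 6252)/((-56/(-87) - 83/52)*81 + Q(-62, 51)) + 31736 = (-10143 - 6252)/((-56/(-87) - 83/52)*81 - 296) + 31736 = -16395/((-56*(-1/87) - 83*1/52)*81 - 296) + 31736 = -16395/((56/87 - 83/52)*81 - 296) + 31736 = -16395/(-4309/4524*81 - 296) + 31736 = -16395/(-116343/1508 - 296) + 31736 = -16395/(-562711/1508) + 31736 = -16395*(-1508/562711) + 31736 = 24723660/562711 + 31736 = 17882919956/562711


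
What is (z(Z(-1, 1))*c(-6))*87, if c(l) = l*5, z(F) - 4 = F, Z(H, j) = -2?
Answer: -5220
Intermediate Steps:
z(F) = 4 + F
c(l) = 5*l
(z(Z(-1, 1))*c(-6))*87 = ((4 - 2)*(5*(-6)))*87 = (2*(-30))*87 = -60*87 = -5220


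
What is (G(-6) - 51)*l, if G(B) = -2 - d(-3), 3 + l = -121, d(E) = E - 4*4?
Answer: 4216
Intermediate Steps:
d(E) = -16 + E (d(E) = E - 16 = -16 + E)
l = -124 (l = -3 - 121 = -124)
G(B) = 17 (G(B) = -2 - (-16 - 3) = -2 - 1*(-19) = -2 + 19 = 17)
(G(-6) - 51)*l = (17 - 51)*(-124) = -34*(-124) = 4216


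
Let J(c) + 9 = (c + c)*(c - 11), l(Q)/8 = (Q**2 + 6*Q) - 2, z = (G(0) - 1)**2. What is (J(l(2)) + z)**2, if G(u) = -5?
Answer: 513067801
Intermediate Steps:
z = 36 (z = (-5 - 1)**2 = (-6)**2 = 36)
l(Q) = -16 + 8*Q**2 + 48*Q (l(Q) = 8*((Q**2 + 6*Q) - 2) = 8*(-2 + Q**2 + 6*Q) = -16 + 8*Q**2 + 48*Q)
J(c) = -9 + 2*c*(-11 + c) (J(c) = -9 + (c + c)*(c - 11) = -9 + (2*c)*(-11 + c) = -9 + 2*c*(-11 + c))
(J(l(2)) + z)**2 = ((-9 - 22*(-16 + 8*2**2 + 48*2) + 2*(-16 + 8*2**2 + 48*2)**2) + 36)**2 = ((-9 - 22*(-16 + 8*4 + 96) + 2*(-16 + 8*4 + 96)**2) + 36)**2 = ((-9 - 22*(-16 + 32 + 96) + 2*(-16 + 32 + 96)**2) + 36)**2 = ((-9 - 22*112 + 2*112**2) + 36)**2 = ((-9 - 2464 + 2*12544) + 36)**2 = ((-9 - 2464 + 25088) + 36)**2 = (22615 + 36)**2 = 22651**2 = 513067801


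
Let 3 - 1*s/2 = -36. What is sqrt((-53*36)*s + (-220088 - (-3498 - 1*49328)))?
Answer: I*sqrt(316086) ≈ 562.21*I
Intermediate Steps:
s = 78 (s = 6 - 2*(-36) = 6 + 72 = 78)
sqrt((-53*36)*s + (-220088 - (-3498 - 1*49328))) = sqrt(-53*36*78 + (-220088 - (-3498 - 1*49328))) = sqrt(-1908*78 + (-220088 - (-3498 - 49328))) = sqrt(-148824 + (-220088 - 1*(-52826))) = sqrt(-148824 + (-220088 + 52826)) = sqrt(-148824 - 167262) = sqrt(-316086) = I*sqrt(316086)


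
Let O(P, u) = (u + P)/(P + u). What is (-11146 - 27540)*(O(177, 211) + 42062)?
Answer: -1627249218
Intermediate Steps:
O(P, u) = 1 (O(P, u) = (P + u)/(P + u) = 1)
(-11146 - 27540)*(O(177, 211) + 42062) = (-11146 - 27540)*(1 + 42062) = -38686*42063 = -1627249218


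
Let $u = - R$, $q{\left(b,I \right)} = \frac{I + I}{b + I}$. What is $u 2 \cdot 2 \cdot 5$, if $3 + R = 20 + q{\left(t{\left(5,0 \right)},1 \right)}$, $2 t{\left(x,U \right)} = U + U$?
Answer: $-380$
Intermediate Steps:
$t{\left(x,U \right)} = U$ ($t{\left(x,U \right)} = \frac{U + U}{2} = \frac{2 U}{2} = U$)
$q{\left(b,I \right)} = \frac{2 I}{I + b}$
$R = 19$ ($R = -3 + \left(20 + 2 \cdot 1 \frac{1}{1 + 0}\right) = -3 + \left(20 + 2 \cdot 1 \cdot 1^{-1}\right) = -3 + \left(20 + 2 \cdot 1 \cdot 1\right) = -3 + \left(20 + 2\right) = -3 + 22 = 19$)
$u = -19$ ($u = \left(-1\right) 19 = -19$)
$u 2 \cdot 2 \cdot 5 = - 19 \cdot 2 \cdot 2 \cdot 5 = - 19 \cdot 4 \cdot 5 = \left(-19\right) 20 = -380$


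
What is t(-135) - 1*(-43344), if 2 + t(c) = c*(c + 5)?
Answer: 60892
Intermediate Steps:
t(c) = -2 + c*(5 + c) (t(c) = -2 + c*(c + 5) = -2 + c*(5 + c))
t(-135) - 1*(-43344) = (-2 + (-135)² + 5*(-135)) - 1*(-43344) = (-2 + 18225 - 675) + 43344 = 17548 + 43344 = 60892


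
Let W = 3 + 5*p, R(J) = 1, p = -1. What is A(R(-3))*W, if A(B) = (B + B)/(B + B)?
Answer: -2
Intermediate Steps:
A(B) = 1 (A(B) = (2*B)/((2*B)) = (2*B)*(1/(2*B)) = 1)
W = -2 (W = 3 + 5*(-1) = 3 - 5 = -2)
A(R(-3))*W = 1*(-2) = -2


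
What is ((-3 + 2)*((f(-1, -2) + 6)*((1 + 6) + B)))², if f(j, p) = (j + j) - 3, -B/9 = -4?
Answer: 1849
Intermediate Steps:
B = 36 (B = -9*(-4) = 36)
f(j, p) = -3 + 2*j (f(j, p) = 2*j - 3 = -3 + 2*j)
((-3 + 2)*((f(-1, -2) + 6)*((1 + 6) + B)))² = ((-3 + 2)*(((-3 + 2*(-1)) + 6)*((1 + 6) + 36)))² = (-((-3 - 2) + 6)*(7 + 36))² = (-(-5 + 6)*43)² = (-43)² = 1849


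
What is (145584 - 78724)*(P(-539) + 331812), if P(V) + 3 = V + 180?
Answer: 22160747000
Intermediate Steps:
P(V) = 177 + V (P(V) = -3 + (V + 180) = -3 + (180 + V) = 177 + V)
(145584 - 78724)*(P(-539) + 331812) = (145584 - 78724)*((177 - 539) + 331812) = 66860*(-362 + 331812) = 66860*331450 = 22160747000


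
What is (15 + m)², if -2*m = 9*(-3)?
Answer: 3249/4 ≈ 812.25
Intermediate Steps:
m = 27/2 (m = -9*(-3)/2 = -½*(-27) = 27/2 ≈ 13.500)
(15 + m)² = (15 + 27/2)² = (57/2)² = 3249/4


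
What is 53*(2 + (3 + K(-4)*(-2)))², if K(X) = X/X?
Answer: 477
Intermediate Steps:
K(X) = 1
53*(2 + (3 + K(-4)*(-2)))² = 53*(2 + (3 + 1*(-2)))² = 53*(2 + (3 - 2))² = 53*(2 + 1)² = 53*3² = 53*9 = 477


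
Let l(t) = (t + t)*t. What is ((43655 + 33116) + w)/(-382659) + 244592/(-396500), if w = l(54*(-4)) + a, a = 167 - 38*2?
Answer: -40267330282/37931073375 ≈ -1.0616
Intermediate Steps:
a = 91 (a = 167 - 76 = 91)
l(t) = 2*t² (l(t) = (2*t)*t = 2*t²)
w = 93403 (w = 2*(54*(-4))² + 91 = 2*(-216)² + 91 = 2*46656 + 91 = 93312 + 91 = 93403)
((43655 + 33116) + w)/(-382659) + 244592/(-396500) = ((43655 + 33116) + 93403)/(-382659) + 244592/(-396500) = (76771 + 93403)*(-1/382659) + 244592*(-1/396500) = 170174*(-1/382659) - 61148/99125 = -170174/382659 - 61148/99125 = -40267330282/37931073375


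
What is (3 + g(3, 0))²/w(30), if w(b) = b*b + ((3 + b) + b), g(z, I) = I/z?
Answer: 1/107 ≈ 0.0093458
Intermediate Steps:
w(b) = 3 + b² + 2*b (w(b) = b² + (3 + 2*b) = 3 + b² + 2*b)
(3 + g(3, 0))²/w(30) = (3 + 0/3)²/(3 + 30² + 2*30) = (3 + 0*(⅓))²/(3 + 900 + 60) = (3 + 0)²/963 = 3²*(1/963) = 9*(1/963) = 1/107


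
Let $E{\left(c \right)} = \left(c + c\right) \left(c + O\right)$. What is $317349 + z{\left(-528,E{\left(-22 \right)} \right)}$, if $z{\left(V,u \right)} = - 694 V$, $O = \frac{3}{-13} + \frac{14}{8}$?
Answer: $683781$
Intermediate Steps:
$O = \frac{79}{52}$ ($O = 3 \left(- \frac{1}{13}\right) + 14 \cdot \frac{1}{8} = - \frac{3}{13} + \frac{7}{4} = \frac{79}{52} \approx 1.5192$)
$E{\left(c \right)} = 2 c \left(\frac{79}{52} + c\right)$ ($E{\left(c \right)} = \left(c + c\right) \left(c + \frac{79}{52}\right) = 2 c \left(\frac{79}{52} + c\right)$)
$317349 + z{\left(-528,E{\left(-22 \right)} \right)} = 317349 - -366432 = 317349 + 366432 = 683781$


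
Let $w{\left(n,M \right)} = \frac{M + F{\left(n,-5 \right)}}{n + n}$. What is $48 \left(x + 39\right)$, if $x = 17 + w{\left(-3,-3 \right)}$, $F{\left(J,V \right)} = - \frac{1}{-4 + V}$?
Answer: $\frac{24400}{9} \approx 2711.1$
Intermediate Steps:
$w{\left(n,M \right)} = \frac{\frac{1}{9} + M}{2 n}$ ($w{\left(n,M \right)} = \frac{M - \frac{1}{-4 - 5}}{n + n} = \frac{M - \frac{1}{-9}}{2 n} = \left(M - - \frac{1}{9}\right) \frac{1}{2 n} = \left(M + \frac{1}{9}\right) \frac{1}{2 n} = \left(\frac{1}{9} + M\right) \frac{1}{2 n} = \frac{\frac{1}{9} + M}{2 n}$)
$x = \frac{472}{27}$ ($x = 17 + \frac{1 + 9 \left(-3\right)}{18 \left(-3\right)} = 17 + \frac{1}{18} \left(- \frac{1}{3}\right) \left(1 - 27\right) = 17 + \frac{1}{18} \left(- \frac{1}{3}\right) \left(-26\right) = 17 + \frac{13}{27} = \frac{472}{27} \approx 17.481$)
$48 \left(x + 39\right) = 48 \left(\frac{472}{27} + 39\right) = 48 \cdot \frac{1525}{27} = \frac{24400}{9}$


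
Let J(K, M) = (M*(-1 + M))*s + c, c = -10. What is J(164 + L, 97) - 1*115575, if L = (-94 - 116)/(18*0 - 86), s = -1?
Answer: -124897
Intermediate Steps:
L = 105/43 (L = -210/(0 - 86) = -210/(-86) = -210*(-1/86) = 105/43 ≈ 2.4419)
J(K, M) = -10 - M*(-1 + M) (J(K, M) = (M*(-1 + M))*(-1) - 10 = -M*(-1 + M) - 10 = -10 - M*(-1 + M))
J(164 + L, 97) - 1*115575 = (-10 + 97 - 1*97²) - 1*115575 = (-10 + 97 - 1*9409) - 115575 = (-10 + 97 - 9409) - 115575 = -9322 - 115575 = -124897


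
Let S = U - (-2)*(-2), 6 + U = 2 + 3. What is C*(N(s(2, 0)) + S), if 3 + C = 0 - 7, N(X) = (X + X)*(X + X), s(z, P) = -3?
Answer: -310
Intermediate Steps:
U = -1 (U = -6 + (2 + 3) = -6 + 5 = -1)
N(X) = 4*X² (N(X) = (2*X)*(2*X) = 4*X²)
C = -10 (C = -3 + (0 - 7) = -3 - 7 = -10)
S = -5 (S = -1 - (-2)*(-2) = -1 - 1*4 = -1 - 4 = -5)
C*(N(s(2, 0)) + S) = -10*(4*(-3)² - 5) = -10*(4*9 - 5) = -10*(36 - 5) = -10*31 = -310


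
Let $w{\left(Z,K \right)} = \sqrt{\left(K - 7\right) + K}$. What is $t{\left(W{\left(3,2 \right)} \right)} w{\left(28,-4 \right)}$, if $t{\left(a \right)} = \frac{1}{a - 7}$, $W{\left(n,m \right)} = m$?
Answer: $- \frac{i \sqrt{15}}{5} \approx - 0.7746 i$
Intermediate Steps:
$t{\left(a \right)} = \frac{1}{-7 + a}$
$w{\left(Z,K \right)} = \sqrt{-7 + 2 K}$ ($w{\left(Z,K \right)} = \sqrt{\left(-7 + K\right) + K} = \sqrt{-7 + 2 K}$)
$t{\left(W{\left(3,2 \right)} \right)} w{\left(28,-4 \right)} = \frac{\sqrt{-7 + 2 \left(-4\right)}}{-7 + 2} = \frac{\sqrt{-7 - 8}}{-5} = - \frac{\sqrt{-15}}{5} = - \frac{i \sqrt{15}}{5}$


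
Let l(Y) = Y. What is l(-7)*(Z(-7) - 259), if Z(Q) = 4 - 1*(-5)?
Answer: 1750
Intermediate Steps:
Z(Q) = 9 (Z(Q) = 4 + 5 = 9)
l(-7)*(Z(-7) - 259) = -7*(9 - 259) = -7*(-250) = 1750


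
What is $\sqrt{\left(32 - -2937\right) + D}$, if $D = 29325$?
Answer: $\sqrt{32294} \approx 179.71$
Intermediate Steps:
$\sqrt{\left(32 - -2937\right) + D} = \sqrt{\left(32 - -2937\right) + 29325} = \sqrt{\left(32 + 2937\right) + 29325} = \sqrt{2969 + 29325} = \sqrt{32294}$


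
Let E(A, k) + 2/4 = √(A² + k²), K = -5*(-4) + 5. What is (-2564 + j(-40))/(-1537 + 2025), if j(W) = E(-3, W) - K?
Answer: -5179/976 + √1609/488 ≈ -5.2242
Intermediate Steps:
K = 25 (K = 20 + 5 = 25)
E(A, k) = -½ + √(A² + k²)
j(W) = -51/2 + √(9 + W²) (j(W) = (-½ + √((-3)² + W²)) - 1*25 = (-½ + √(9 + W²)) - 25 = -51/2 + √(9 + W²))
(-2564 + j(-40))/(-1537 + 2025) = (-2564 + (-51/2 + √(9 + (-40)²)))/(-1537 + 2025) = (-2564 + (-51/2 + √(9 + 1600)))/488 = (-2564 + (-51/2 + √1609))*(1/488) = (-5179/2 + √1609)*(1/488) = -5179/976 + √1609/488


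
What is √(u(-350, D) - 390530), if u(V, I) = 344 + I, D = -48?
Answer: I*√390234 ≈ 624.69*I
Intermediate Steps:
√(u(-350, D) - 390530) = √((344 - 48) - 390530) = √(296 - 390530) = √(-390234) = I*√390234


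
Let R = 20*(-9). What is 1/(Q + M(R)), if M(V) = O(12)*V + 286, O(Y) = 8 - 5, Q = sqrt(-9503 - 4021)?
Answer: -127/39020 - 7*I*sqrt(69)/39020 ≈ -0.0032547 - 0.0014902*I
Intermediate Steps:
R = -180
Q = 14*I*sqrt(69) (Q = sqrt(-13524) = 14*I*sqrt(69) ≈ 116.29*I)
O(Y) = 3
M(V) = 286 + 3*V (M(V) = 3*V + 286 = 286 + 3*V)
1/(Q + M(R)) = 1/(14*I*sqrt(69) + (286 + 3*(-180))) = 1/(14*I*sqrt(69) + (286 - 540)) = 1/(14*I*sqrt(69) - 254) = 1/(-254 + 14*I*sqrt(69))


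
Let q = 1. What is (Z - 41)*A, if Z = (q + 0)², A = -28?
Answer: 1120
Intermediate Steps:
Z = 1 (Z = (1 + 0)² = 1² = 1)
(Z - 41)*A = (1 - 41)*(-28) = -40*(-28) = 1120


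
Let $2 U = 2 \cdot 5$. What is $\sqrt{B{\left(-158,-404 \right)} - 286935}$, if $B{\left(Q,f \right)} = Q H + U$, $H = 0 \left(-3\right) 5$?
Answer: $i \sqrt{286930} \approx 535.66 i$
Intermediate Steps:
$U = 5$ ($U = \frac{2 \cdot 5}{2} = \frac{1}{2} \cdot 10 = 5$)
$H = 0$ ($H = 0 \cdot 5 = 0$)
$B{\left(Q,f \right)} = 5$ ($B{\left(Q,f \right)} = Q 0 + 5 = 0 + 5 = 5$)
$\sqrt{B{\left(-158,-404 \right)} - 286935} = \sqrt{5 - 286935} = \sqrt{-286930} = i \sqrt{286930}$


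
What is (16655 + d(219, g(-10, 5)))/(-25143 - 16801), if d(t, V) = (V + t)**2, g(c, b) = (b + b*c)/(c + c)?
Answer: -1049705/671104 ≈ -1.5641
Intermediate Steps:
g(c, b) = (b + b*c)/(2*c) (g(c, b) = (b + b*c)/((2*c)) = (b + b*c)*(1/(2*c)) = (b + b*c)/(2*c))
(16655 + d(219, g(-10, 5)))/(-25143 - 16801) = (16655 + ((1/2)*5*(1 - 10)/(-10) + 219)**2)/(-25143 - 16801) = (16655 + ((1/2)*5*(-1/10)*(-9) + 219)**2)/(-41944) = (16655 + (9/4 + 219)**2)*(-1/41944) = (16655 + (885/4)**2)*(-1/41944) = (16655 + 783225/16)*(-1/41944) = (1049705/16)*(-1/41944) = -1049705/671104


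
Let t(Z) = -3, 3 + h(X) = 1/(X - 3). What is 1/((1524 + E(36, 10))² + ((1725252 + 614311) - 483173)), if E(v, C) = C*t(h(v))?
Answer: 1/4088426 ≈ 2.4459e-7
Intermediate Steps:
h(X) = -3 + 1/(-3 + X) (h(X) = -3 + 1/(X - 3) = -3 + 1/(-3 + X))
E(v, C) = -3*C (E(v, C) = C*(-3) = -3*C)
1/((1524 + E(36, 10))² + ((1725252 + 614311) - 483173)) = 1/((1524 - 3*10)² + ((1725252 + 614311) - 483173)) = 1/((1524 - 30)² + (2339563 - 483173)) = 1/(1494² + 1856390) = 1/(2232036 + 1856390) = 1/4088426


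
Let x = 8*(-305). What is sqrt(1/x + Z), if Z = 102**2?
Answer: sqrt(15485312990)/1220 ≈ 102.00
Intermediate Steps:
Z = 10404
x = -2440
sqrt(1/x + Z) = sqrt(1/(-2440) + 10404) = sqrt(-1/2440 + 10404) = sqrt(25385759/2440) = sqrt(15485312990)/1220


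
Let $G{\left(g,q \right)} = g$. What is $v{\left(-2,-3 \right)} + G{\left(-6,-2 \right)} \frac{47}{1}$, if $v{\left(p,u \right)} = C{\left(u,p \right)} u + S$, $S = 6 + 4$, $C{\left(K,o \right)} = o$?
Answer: $-266$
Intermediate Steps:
$S = 10$
$v{\left(p,u \right)} = 10 + p u$ ($v{\left(p,u \right)} = p u + 10 = 10 + p u$)
$v{\left(-2,-3 \right)} + G{\left(-6,-2 \right)} \frac{47}{1} = \left(10 - -6\right) - 6 \cdot \frac{47}{1} = \left(10 + 6\right) - 6 \cdot 47 \cdot 1 = 16 - 282 = -266$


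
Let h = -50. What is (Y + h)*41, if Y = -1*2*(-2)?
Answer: -1886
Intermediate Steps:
Y = 4 (Y = -2*(-2) = 4)
(Y + h)*41 = (4 - 50)*41 = -46*41 = -1886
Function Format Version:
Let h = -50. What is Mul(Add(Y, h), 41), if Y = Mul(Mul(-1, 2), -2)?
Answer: -1886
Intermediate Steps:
Y = 4 (Y = Mul(-2, -2) = 4)
Mul(Add(Y, h), 41) = Mul(Add(4, -50), 41) = Mul(-46, 41) = -1886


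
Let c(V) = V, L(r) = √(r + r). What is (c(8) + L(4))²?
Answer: 72 + 32*√2 ≈ 117.25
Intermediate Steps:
L(r) = √2*√r (L(r) = √(2*r) = √2*√r)
(c(8) + L(4))² = (8 + √2*√4)² = (8 + √2*2)² = (8 + 2*√2)²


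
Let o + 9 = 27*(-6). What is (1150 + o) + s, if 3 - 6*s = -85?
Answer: 2981/3 ≈ 993.67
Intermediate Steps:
s = 44/3 (s = ½ - ⅙*(-85) = ½ + 85/6 = 44/3 ≈ 14.667)
o = -171 (o = -9 + 27*(-6) = -9 - 162 = -171)
(1150 + o) + s = (1150 - 171) + 44/3 = 979 + 44/3 = 2981/3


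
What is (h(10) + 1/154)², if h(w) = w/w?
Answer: 24025/23716 ≈ 1.0130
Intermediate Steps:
h(w) = 1
(h(10) + 1/154)² = (1 + 1/154)² = (155/154)² = 24025/23716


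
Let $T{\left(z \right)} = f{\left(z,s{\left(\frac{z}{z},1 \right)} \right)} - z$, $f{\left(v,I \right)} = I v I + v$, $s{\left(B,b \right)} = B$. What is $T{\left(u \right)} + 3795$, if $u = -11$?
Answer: $3784$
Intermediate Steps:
$f{\left(v,I \right)} = v + v I^{2}$ ($f{\left(v,I \right)} = v I^{2} + v = v + v I^{2}$)
$T{\left(z \right)} = z$ ($T{\left(z \right)} = z \left(1 + \left(\frac{z}{z}\right)^{2}\right) - z = z \left(1 + 1^{2}\right) - z = z \left(1 + 1\right) - z = z 2 - z = 2 z - z = z$)
$T{\left(u \right)} + 3795 = -11 + 3795 = 3784$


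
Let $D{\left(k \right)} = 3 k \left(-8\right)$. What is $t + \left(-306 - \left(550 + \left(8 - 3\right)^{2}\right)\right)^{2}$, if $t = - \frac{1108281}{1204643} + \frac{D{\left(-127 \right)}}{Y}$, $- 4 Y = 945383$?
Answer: $\frac{883929126550856230}{1138849013269} \approx 7.7616 \cdot 10^{5}$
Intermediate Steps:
$Y = - \frac{945383}{4}$ ($Y = \left(- \frac{1}{4}\right) 945383 = - \frac{945383}{4} \approx -2.3635 \cdot 10^{5}$)
$D{\left(k \right)} = - 24 k$
$t = - \frac{1062437024079}{1138849013269}$ ($t = - \frac{1108281}{1204643} + \frac{\left(-24\right) \left(-127\right)}{- \frac{945383}{4}} = \left(-1108281\right) \frac{1}{1204643} + 3048 \left(- \frac{4}{945383}\right) = - \frac{1108281}{1204643} - \frac{12192}{945383} = - \frac{1062437024079}{1138849013269} \approx -0.9329$)
$t + \left(-306 - \left(550 + \left(8 - 3\right)^{2}\right)\right)^{2} = - \frac{1062437024079}{1138849013269} + \left(-306 - \left(550 + \left(8 - 3\right)^{2}\right)\right)^{2} = - \frac{1062437024079}{1138849013269} + \left(-306 - 575\right)^{2} = - \frac{1062437024079}{1138849013269} + \left(-881\right)^{2} = - \frac{1062437024079}{1138849013269} + 776161 = \frac{883929126550856230}{1138849013269}$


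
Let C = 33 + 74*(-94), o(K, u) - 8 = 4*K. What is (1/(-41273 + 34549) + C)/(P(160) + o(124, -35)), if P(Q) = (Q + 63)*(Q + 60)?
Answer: -46550253/333268336 ≈ -0.13968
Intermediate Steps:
o(K, u) = 8 + 4*K
P(Q) = (60 + Q)*(63 + Q) (P(Q) = (63 + Q)*(60 + Q) = (60 + Q)*(63 + Q))
C = -6923 (C = 33 - 6956 = -6923)
(1/(-41273 + 34549) + C)/(P(160) + o(124, -35)) = (1/(-41273 + 34549) - 6923)/((3780 + 160**2 + 123*160) + (8 + 4*124)) = (1/(-6724) - 6923)/((3780 + 25600 + 19680) + (8 + 496)) = (-1/6724 - 6923)/(49060 + 504) = -46550253/6724/49564 = -46550253/6724*1/49564 = -46550253/333268336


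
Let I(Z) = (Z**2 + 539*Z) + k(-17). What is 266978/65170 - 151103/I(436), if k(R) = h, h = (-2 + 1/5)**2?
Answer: 1295572878734/346299726885 ≈ 3.7412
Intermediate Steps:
h = 81/25 (h = (-2 + 1/5)**2 = (-9/5)**2 = 81/25 ≈ 3.2400)
k(R) = 81/25
I(Z) = 81/25 + Z**2 + 539*Z (I(Z) = (Z**2 + 539*Z) + 81/25 = 81/25 + Z**2 + 539*Z)
266978/65170 - 151103/I(436) = 266978/65170 - 151103/(81/25 + 436**2 + 539*436) = 266978*(1/65170) - 151103/(81/25 + 190096 + 235004) = 133489/32585 - 151103/10627581/25 = 133489/32585 - 151103*25/10627581 = 133489/32585 - 3777575/10627581 = 1295572878734/346299726885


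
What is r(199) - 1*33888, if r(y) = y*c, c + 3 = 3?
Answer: -33888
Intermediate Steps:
c = 0 (c = -3 + 3 = 0)
r(y) = 0 (r(y) = y*0 = 0)
r(199) - 1*33888 = 0 - 1*33888 = 0 - 33888 = -33888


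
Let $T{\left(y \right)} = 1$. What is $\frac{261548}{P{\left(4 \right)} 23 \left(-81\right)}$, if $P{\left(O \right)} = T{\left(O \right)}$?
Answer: $- \frac{261548}{1863} \approx -140.39$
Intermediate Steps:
$P{\left(O \right)} = 1$
$\frac{261548}{P{\left(4 \right)} 23 \left(-81\right)} = \frac{261548}{1 \cdot 23 \left(-81\right)} = \frac{261548}{23 \left(-81\right)} = \frac{261548}{-1863} = 261548 \left(- \frac{1}{1863}\right) = - \frac{261548}{1863}$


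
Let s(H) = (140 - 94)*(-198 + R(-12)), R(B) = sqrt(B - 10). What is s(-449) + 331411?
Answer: 322303 + 46*I*sqrt(22) ≈ 3.223e+5 + 215.76*I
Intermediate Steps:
R(B) = sqrt(-10 + B)
s(H) = -9108 + 46*I*sqrt(22) (s(H) = (140 - 94)*(-198 + sqrt(-10 - 12)) = 46*(-198 + sqrt(-22)) = 46*(-198 + I*sqrt(22)) = -9108 + 46*I*sqrt(22))
s(-449) + 331411 = (-9108 + 46*I*sqrt(22)) + 331411 = 322303 + 46*I*sqrt(22)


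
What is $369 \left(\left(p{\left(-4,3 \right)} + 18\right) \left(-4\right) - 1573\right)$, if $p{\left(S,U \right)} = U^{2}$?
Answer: $-620289$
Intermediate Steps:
$369 \left(\left(p{\left(-4,3 \right)} + 18\right) \left(-4\right) - 1573\right) = 369 \left(\left(3^{2} + 18\right) \left(-4\right) - 1573\right) = 369 \left(\left(9 + 18\right) \left(-4\right) - 1573\right) = 369 \left(27 \left(-4\right) - 1573\right) = 369 \left(-108 - 1573\right) = 369 \left(-1681\right) = -620289$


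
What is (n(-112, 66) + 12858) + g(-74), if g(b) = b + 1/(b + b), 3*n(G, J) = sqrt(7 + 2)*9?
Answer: 1893363/148 ≈ 12793.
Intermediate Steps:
n(G, J) = 9 (n(G, J) = (sqrt(7 + 2)*9)/3 = (sqrt(9)*9)/3 = (3*9)/3 = (1/3)*27 = 9)
g(b) = b + 1/(2*b)
(n(-112, 66) + 12858) + g(-74) = (9 + 12858) + (-74 + (1/2)/(-74)) = 12867 + (-74 + (1/2)*(-1/74)) = 12867 + (-74 - 1/148) = 12867 - 10953/148 = 1893363/148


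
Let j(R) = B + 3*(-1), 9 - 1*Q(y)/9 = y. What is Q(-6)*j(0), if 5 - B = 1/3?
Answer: 225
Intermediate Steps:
Q(y) = 81 - 9*y
B = 14/3 (B = 5 - 1/3 = 5 - 1*⅓ = 5 - ⅓ = 14/3 ≈ 4.6667)
j(R) = 5/3 (j(R) = 14/3 + 3*(-1) = 14/3 - 3 = 5/3)
Q(-6)*j(0) = (81 - 9*(-6))*(5/3) = (81 + 54)*(5/3) = 135*(5/3) = 225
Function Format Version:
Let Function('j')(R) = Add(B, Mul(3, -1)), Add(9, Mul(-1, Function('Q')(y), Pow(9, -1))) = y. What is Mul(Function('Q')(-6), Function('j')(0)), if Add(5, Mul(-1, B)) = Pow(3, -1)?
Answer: 225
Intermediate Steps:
Function('Q')(y) = Add(81, Mul(-9, y))
B = Rational(14, 3) (B = Add(5, Mul(-1, Pow(3, -1))) = Add(5, Mul(-1, Rational(1, 3))) = Add(5, Rational(-1, 3)) = Rational(14, 3) ≈ 4.6667)
Function('j')(R) = Rational(5, 3) (Function('j')(R) = Add(Rational(14, 3), Mul(3, -1)) = Add(Rational(14, 3), -3) = Rational(5, 3))
Mul(Function('Q')(-6), Function('j')(0)) = Mul(Add(81, Mul(-9, -6)), Rational(5, 3)) = Mul(Add(81, 54), Rational(5, 3)) = Mul(135, Rational(5, 3)) = 225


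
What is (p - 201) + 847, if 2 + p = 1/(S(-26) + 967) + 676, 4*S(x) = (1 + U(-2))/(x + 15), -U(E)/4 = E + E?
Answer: 56140964/42531 ≈ 1320.0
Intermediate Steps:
U(E) = -8*E (U(E) = -4*(E + E) = -8*E)
S(x) = 17/(4*(15 + x)) (S(x) = ((1 - 8*(-2))/(x + 15))/4 = ((1 + 16)/(15 + x))/4 = (17/(15 + x))/4 = 17/(4*(15 + x)))
p = 28665938/42531 (p = -2 + (1/(17/(4*(15 - 26)) + 967) + 676) = -2 + (1/((17/4)/(-11) + 967) + 676) = -2 + (1/((17/4)*(-1/11) + 967) + 676) = -2 + (1/(-17/44 + 967) + 676) = -2 + (1/(42531/44) + 676) = -2 + (44/42531 + 676) = -2 + 28751000/42531 = 28665938/42531 ≈ 674.00)
(p - 201) + 847 = (28665938/42531 - 201) + 847 = 20117207/42531 + 847 = 56140964/42531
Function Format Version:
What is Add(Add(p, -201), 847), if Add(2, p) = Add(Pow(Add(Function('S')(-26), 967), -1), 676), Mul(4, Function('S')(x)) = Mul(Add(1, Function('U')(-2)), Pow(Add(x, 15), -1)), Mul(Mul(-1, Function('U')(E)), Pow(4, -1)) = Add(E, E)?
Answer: Rational(56140964, 42531) ≈ 1320.0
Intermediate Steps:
Function('U')(E) = Mul(-8, E) (Function('U')(E) = Mul(-4, Add(E, E)) = Mul(-4, Mul(2, E)) = Mul(-8, E))
Function('S')(x) = Mul(Rational(17, 4), Pow(Add(15, x), -1)) (Function('S')(x) = Mul(Rational(1, 4), Mul(Add(1, Mul(-8, -2)), Pow(Add(x, 15), -1))) = Mul(Rational(1, 4), Mul(Add(1, 16), Pow(Add(15, x), -1))) = Mul(Rational(1, 4), Mul(17, Pow(Add(15, x), -1))) = Mul(Rational(17, 4), Pow(Add(15, x), -1)))
p = Rational(28665938, 42531) (p = Add(-2, Add(Pow(Add(Mul(Rational(17, 4), Pow(Add(15, -26), -1)), 967), -1), 676)) = Add(-2, Add(Pow(Add(Mul(Rational(17, 4), Pow(-11, -1)), 967), -1), 676)) = Add(-2, Add(Pow(Add(Mul(Rational(17, 4), Rational(-1, 11)), 967), -1), 676)) = Add(-2, Add(Pow(Add(Rational(-17, 44), 967), -1), 676)) = Add(-2, Add(Pow(Rational(42531, 44), -1), 676)) = Add(-2, Add(Rational(44, 42531), 676)) = Add(-2, Rational(28751000, 42531)) = Rational(28665938, 42531) ≈ 674.00)
Add(Add(p, -201), 847) = Add(Add(Rational(28665938, 42531), -201), 847) = Add(Rational(20117207, 42531), 847) = Rational(56140964, 42531)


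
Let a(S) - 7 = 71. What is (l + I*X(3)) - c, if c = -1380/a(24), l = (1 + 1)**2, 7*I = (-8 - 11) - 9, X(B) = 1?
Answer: 230/13 ≈ 17.692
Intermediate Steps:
I = -4 (I = ((-8 - 11) - 9)/7 = (-19 - 9)/7 = (1/7)*(-28) = -4)
l = 4 (l = 2**2 = 4)
a(S) = 78 (a(S) = 7 + 71 = 78)
c = -230/13 (c = -1380/78 = -1380*1/78 = -230/13 ≈ -17.692)
(l + I*X(3)) - c = (4 - 4*1) - 1*(-230/13) = (4 - 4) + 230/13 = 0 + 230/13 = 230/13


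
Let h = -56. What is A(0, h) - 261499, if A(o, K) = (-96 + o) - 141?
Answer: -261736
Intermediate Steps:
A(o, K) = -237 + o
A(0, h) - 261499 = (-237 + 0) - 261499 = -237 - 261499 = -261736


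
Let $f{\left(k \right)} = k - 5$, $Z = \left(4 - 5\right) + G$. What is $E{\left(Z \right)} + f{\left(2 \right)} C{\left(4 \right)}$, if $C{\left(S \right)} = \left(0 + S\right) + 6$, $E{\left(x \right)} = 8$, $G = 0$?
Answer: $-22$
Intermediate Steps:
$Z = -1$ ($Z = \left(4 - 5\right) + 0 = -1 + 0 = -1$)
$f{\left(k \right)} = -5 + k$
$C{\left(S \right)} = 6 + S$ ($C{\left(S \right)} = S + 6 = 6 + S$)
$E{\left(Z \right)} + f{\left(2 \right)} C{\left(4 \right)} = 8 + \left(-5 + 2\right) \left(6 + 4\right) = 8 - 30 = -22$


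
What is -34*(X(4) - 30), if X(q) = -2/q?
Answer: 1037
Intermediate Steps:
-34*(X(4) - 30) = -34*(-2/4 - 30) = -34*(-2*¼ - 30) = -34*(-½ - 30) = -34*(-61/2) = 1037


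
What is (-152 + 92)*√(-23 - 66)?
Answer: -60*I*√89 ≈ -566.04*I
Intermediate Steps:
(-152 + 92)*√(-23 - 66) = -60*I*√89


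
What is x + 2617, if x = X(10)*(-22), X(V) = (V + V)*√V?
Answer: 2617 - 440*√10 ≈ 1225.6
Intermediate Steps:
X(V) = 2*V^(3/2) (X(V) = (2*V)*√V = 2*V^(3/2))
x = -440*√10 (x = (2*10^(3/2))*(-22) = (2*(10*√10))*(-22) = (20*√10)*(-22) = -440*√10 ≈ -1391.4)
x + 2617 = -440*√10 + 2617 = 2617 - 440*√10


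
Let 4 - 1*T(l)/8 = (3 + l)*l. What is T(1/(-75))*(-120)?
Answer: -1454336/375 ≈ -3878.2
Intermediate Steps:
T(l) = 32 - 8*l*(3 + l) (T(l) = 32 - 8*(3 + l)*l = 32 - 8*l*(3 + l))
T(1/(-75))*(-120) = (32 - 24/(-75) - 8*(1/(-75))**2)*(-120) = (32 - 24*(-1/75) - 8*(-1/75)**2)*(-120) = (32 + 8/25 - 8*1/5625)*(-120) = (32 + 8/25 - 8/5625)*(-120) = (181792/5625)*(-120) = -1454336/375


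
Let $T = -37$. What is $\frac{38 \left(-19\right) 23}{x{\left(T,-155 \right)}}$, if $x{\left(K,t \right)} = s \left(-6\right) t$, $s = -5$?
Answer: $\frac{8303}{2325} \approx 3.5712$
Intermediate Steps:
$x{\left(K,t \right)} = 30 t$ ($x{\left(K,t \right)} = \left(-5\right) \left(-6\right) t = 30 t$)
$\frac{38 \left(-19\right) 23}{x{\left(T,-155 \right)}} = \frac{38 \left(-19\right) 23}{30 \left(-155\right)} = \frac{\left(-722\right) 23}{-4650} = \left(-16606\right) \left(- \frac{1}{4650}\right) = \frac{8303}{2325}$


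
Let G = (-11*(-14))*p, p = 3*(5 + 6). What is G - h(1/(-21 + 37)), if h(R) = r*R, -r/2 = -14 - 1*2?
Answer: 5080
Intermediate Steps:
r = 32 (r = -2*(-14 - 1*2) = -2*(-14 - 2) = -2*(-16) = 32)
p = 33 (p = 3*11 = 33)
h(R) = 32*R
G = 5082 (G = -11*(-14)*33 = 154*33 = 5082)
G - h(1/(-21 + 37)) = 5082 - 32/(-21 + 37) = 5082 - 32/16 = 5082 - 1*2 = 5082 - 2 = 5080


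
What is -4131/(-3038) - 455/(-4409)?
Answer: 19595869/13394542 ≈ 1.4630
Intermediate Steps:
-4131/(-3038) - 455/(-4409) = -4131*(-1/3038) - 455*(-1/4409) = 4131/3038 + 455/4409 = 19595869/13394542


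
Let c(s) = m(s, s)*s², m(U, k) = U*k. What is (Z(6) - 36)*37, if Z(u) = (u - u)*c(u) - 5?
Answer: -1517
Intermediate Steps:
c(s) = s⁴ (c(s) = (s*s)*s² = s²*s² = s⁴)
Z(u) = -5 (Z(u) = (u - u)*u⁴ - 5 = 0*u⁴ - 5 = 0 - 5 = -5)
(Z(6) - 36)*37 = (-5 - 36)*37 = -41*37 = -1517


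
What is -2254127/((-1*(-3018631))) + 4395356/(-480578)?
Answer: -1025088694503/103620546337 ≈ -9.8927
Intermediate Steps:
-2254127/((-1*(-3018631))) + 4395356/(-480578) = -2254127/3018631 + 4395356*(-1/480578) = -2254127*1/3018631 - 313954/34327 = -2254127/3018631 - 313954/34327 = -1025088694503/103620546337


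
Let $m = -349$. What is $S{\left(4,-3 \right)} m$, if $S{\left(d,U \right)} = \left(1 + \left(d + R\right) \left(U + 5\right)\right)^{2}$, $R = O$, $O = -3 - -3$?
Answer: $-28269$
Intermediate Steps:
$O = 0$ ($O = -3 + 3 = 0$)
$R = 0$
$S{\left(d,U \right)} = \left(1 + d \left(5 + U\right)\right)^{2}$ ($S{\left(d,U \right)} = \left(1 + \left(d + 0\right) \left(U + 5\right)\right)^{2} = \left(1 + d \left(5 + U\right)\right)^{2}$)
$S{\left(4,-3 \right)} m = \left(1 + 5 \cdot 4 - 12\right)^{2} \left(-349\right) = \left(1 + 20 - 12\right)^{2} \left(-349\right) = 9^{2} \left(-349\right) = 81 \left(-349\right) = -28269$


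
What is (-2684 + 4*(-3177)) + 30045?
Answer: 14653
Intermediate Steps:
(-2684 + 4*(-3177)) + 30045 = (-2684 - 12708) + 30045 = -15392 + 30045 = 14653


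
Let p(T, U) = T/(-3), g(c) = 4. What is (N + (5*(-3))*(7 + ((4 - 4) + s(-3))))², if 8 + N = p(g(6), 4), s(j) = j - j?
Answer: 117649/9 ≈ 13072.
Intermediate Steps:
s(j) = 0
p(T, U) = -T/3 (p(T, U) = T*(-⅓) = -T/3)
N = -28/3 (N = -8 - ⅓*4 = -8 - 4/3 = -28/3 ≈ -9.3333)
(N + (5*(-3))*(7 + ((4 - 4) + s(-3))))² = (-28/3 + (5*(-3))*(7 + ((4 - 4) + 0)))² = (-28/3 - 15*(7 + (0 + 0)))² = (-28/3 - 15*(7 + 0))² = (-28/3 - 15*7)² = (-28/3 - 105)² = (-343/3)² = 117649/9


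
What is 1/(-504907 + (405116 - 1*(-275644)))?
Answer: 1/175853 ≈ 5.6866e-6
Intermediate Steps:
1/(-504907 + (405116 - 1*(-275644))) = 1/(-504907 + (405116 + 275644)) = 1/(-504907 + 680760) = 1/175853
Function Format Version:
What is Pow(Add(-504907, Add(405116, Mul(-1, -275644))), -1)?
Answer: Rational(1, 175853) ≈ 5.6866e-6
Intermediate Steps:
Pow(Add(-504907, Add(405116, Mul(-1, -275644))), -1) = Pow(Add(-504907, Add(405116, 275644)), -1) = Pow(Add(-504907, 680760), -1) = Pow(175853, -1) = Rational(1, 175853)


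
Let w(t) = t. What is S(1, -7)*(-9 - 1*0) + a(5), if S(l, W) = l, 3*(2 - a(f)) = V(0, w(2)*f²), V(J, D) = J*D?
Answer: -7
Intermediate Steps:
V(J, D) = D*J
a(f) = 2 (a(f) = 2 - 2*f²*0/3 = 2 - ⅓*0 = 2 + 0 = 2)
S(1, -7)*(-9 - 1*0) + a(5) = 1*(-9 - 1*0) + 2 = 1*(-9 + 0) + 2 = 1*(-9) + 2 = -9 + 2 = -7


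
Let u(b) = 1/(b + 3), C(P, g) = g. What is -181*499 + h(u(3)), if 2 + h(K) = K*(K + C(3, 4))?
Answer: -3251531/36 ≈ -90320.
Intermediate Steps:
u(b) = 1/(3 + b)
h(K) = -2 + K*(4 + K) (h(K) = -2 + K*(K + 4) = -2 + K*(4 + K))
-181*499 + h(u(3)) = -181*499 + (-2 + (1/(3 + 3))² + 4/(3 + 3)) = -90319 + (-2 + (1/6)² + 4/6) = -90319 + (-2 + (⅙)² + 4*(⅙)) = -90319 + (-2 + 1/36 + ⅔) = -90319 - 47/36 = -3251531/36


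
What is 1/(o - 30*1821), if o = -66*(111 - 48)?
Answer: -1/58788 ≈ -1.7010e-5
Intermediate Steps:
o = -4158 (o = -66*63 = -4158)
1/(o - 30*1821) = 1/(-4158 - 30*1821) = 1/(-4158 - 54630) = 1/(-58788) = -1/58788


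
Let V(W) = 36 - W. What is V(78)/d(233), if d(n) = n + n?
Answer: -21/233 ≈ -0.090129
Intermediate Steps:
d(n) = 2*n
V(78)/d(233) = (36 - 1*78)/((2*233)) = (36 - 78)/466 = -42*1/466 = -21/233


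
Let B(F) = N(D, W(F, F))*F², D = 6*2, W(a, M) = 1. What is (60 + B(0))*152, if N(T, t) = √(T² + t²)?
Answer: 9120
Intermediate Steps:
D = 12
B(F) = √145*F² (B(F) = √(12² + 1²)*F² = √(144 + 1)*F² = √145*F²)
(60 + B(0))*152 = (60 + √145*0²)*152 = (60 + √145*0)*152 = (60 + 0)*152 = 60*152 = 9120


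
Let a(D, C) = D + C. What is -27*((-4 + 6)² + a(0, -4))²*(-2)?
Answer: 0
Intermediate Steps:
a(D, C) = C + D
-27*((-4 + 6)² + a(0, -4))²*(-2) = -27*((-4 + 6)² + (-4 + 0))²*(-2) = -27*(2² - 4)²*(-2) = -27*(4 - 4)²*(-2) = -27*0²*(-2) = -27*0*(-2) = 0*(-2) = 0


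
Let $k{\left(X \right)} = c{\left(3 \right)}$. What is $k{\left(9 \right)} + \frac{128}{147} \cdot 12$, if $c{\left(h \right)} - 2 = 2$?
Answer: $\frac{708}{49} \approx 14.449$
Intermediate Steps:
$c{\left(h \right)} = 4$ ($c{\left(h \right)} = 2 + 2 = 4$)
$k{\left(X \right)} = 4$
$k{\left(9 \right)} + \frac{128}{147} \cdot 12 = 4 + \frac{128}{147} \cdot 12 = 4 + \frac{512}{49} = \frac{708}{49}$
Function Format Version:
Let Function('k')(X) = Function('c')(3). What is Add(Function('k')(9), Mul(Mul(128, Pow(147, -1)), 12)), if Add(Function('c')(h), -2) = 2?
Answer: Rational(708, 49) ≈ 14.449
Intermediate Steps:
Function('c')(h) = 4 (Function('c')(h) = Add(2, 2) = 4)
Function('k')(X) = 4
Add(Function('k')(9), Mul(Mul(128, Pow(147, -1)), 12)) = Add(4, Mul(Mul(128, Pow(147, -1)), 12)) = Add(4, Mul(Mul(128, Rational(1, 147)), 12)) = Add(4, Mul(Rational(128, 147), 12)) = Add(4, Rational(512, 49)) = Rational(708, 49)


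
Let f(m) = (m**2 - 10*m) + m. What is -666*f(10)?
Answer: -6660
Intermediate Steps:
f(m) = m**2 - 9*m
-666*f(10) = -6660*(-9 + 10) = -6660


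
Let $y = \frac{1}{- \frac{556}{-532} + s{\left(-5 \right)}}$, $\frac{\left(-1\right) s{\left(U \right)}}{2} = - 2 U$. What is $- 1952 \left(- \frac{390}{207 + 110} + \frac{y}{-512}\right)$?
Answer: $\frac{30704418259}{12786512} \approx 2401.3$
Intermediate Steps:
$s{\left(U \right)} = 4 U$ ($s{\left(U \right)} = - 2 \left(- 2 U\right) = 4 U$)
$y = - \frac{133}{2521}$ ($y = \frac{1}{- \frac{556}{-532} + 4 \left(-5\right)} = \frac{1}{\left(-556\right) \left(- \frac{1}{532}\right) - 20} = \frac{1}{\frac{139}{133} - 20} = \frac{1}{- \frac{2521}{133}} = - \frac{133}{2521} \approx -0.052757$)
$- 1952 \left(- \frac{390}{207 + 110} + \frac{y}{-512}\right) = - 1952 \left(- \frac{390}{207 + 110} - \frac{133}{2521 \left(-512\right)}\right) = - 1952 \left(- \frac{390}{317} - - \frac{133}{1290752}\right) = - 1952 \left(\left(-390\right) \frac{1}{317} + \frac{133}{1290752}\right) = - 1952 \left(- \frac{390}{317} + \frac{133}{1290752}\right) = \left(-1952\right) \left(- \frac{503351119}{409168384}\right) = \frac{30704418259}{12786512}$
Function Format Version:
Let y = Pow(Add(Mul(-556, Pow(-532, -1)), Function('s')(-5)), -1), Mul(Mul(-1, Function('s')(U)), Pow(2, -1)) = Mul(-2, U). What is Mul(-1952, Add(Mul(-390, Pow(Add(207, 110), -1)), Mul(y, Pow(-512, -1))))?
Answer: Rational(30704418259, 12786512) ≈ 2401.3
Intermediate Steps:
Function('s')(U) = Mul(4, U) (Function('s')(U) = Mul(-2, Mul(-2, U)) = Mul(4, U))
y = Rational(-133, 2521) (y = Pow(Add(Mul(-556, Pow(-532, -1)), Mul(4, -5)), -1) = Pow(Add(Mul(-556, Rational(-1, 532)), -20), -1) = Pow(Add(Rational(139, 133), -20), -1) = Pow(Rational(-2521, 133), -1) = Rational(-133, 2521) ≈ -0.052757)
Mul(-1952, Add(Mul(-390, Pow(Add(207, 110), -1)), Mul(y, Pow(-512, -1)))) = Mul(-1952, Add(Mul(-390, Pow(Add(207, 110), -1)), Mul(Rational(-133, 2521), Pow(-512, -1)))) = Mul(-1952, Add(Mul(-390, Pow(317, -1)), Mul(Rational(-133, 2521), Rational(-1, 512)))) = Mul(-1952, Add(Mul(-390, Rational(1, 317)), Rational(133, 1290752))) = Mul(-1952, Add(Rational(-390, 317), Rational(133, 1290752))) = Mul(-1952, Rational(-503351119, 409168384)) = Rational(30704418259, 12786512)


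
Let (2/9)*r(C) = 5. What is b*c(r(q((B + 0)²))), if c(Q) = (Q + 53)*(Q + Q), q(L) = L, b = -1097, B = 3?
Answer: -7454115/2 ≈ -3.7271e+6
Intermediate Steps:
r(C) = 45/2 (r(C) = (9/2)*5 = 45/2)
c(Q) = 2*Q*(53 + Q) (c(Q) = (53 + Q)*(2*Q) = 2*Q*(53 + Q))
b*c(r(q((B + 0)²))) = -2194*45*(53 + 45/2)/2 = -2194*45*151/(2*2) = -1097*6795/2 = -7454115/2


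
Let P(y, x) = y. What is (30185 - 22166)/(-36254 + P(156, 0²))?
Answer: -8019/36098 ≈ -0.22215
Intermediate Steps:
(30185 - 22166)/(-36254 + P(156, 0²)) = (30185 - 22166)/(-36254 + 156) = 8019/(-36098) = 8019*(-1/36098) = -8019/36098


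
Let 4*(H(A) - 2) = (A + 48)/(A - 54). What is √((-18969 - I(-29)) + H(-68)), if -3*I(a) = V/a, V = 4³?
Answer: I*√2136843500154/10614 ≈ 137.72*I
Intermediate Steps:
V = 64
I(a) = -64/(3*a)
H(A) = 2 + (48 + A)/(4*(-54 + A)) (H(A) = 2 + ((A + 48)/(A - 54))/4 = 2 + ((48 + A)/(-54 + A))/4 = 2 + (48 + A)/(4*(-54 + A)))
√((-18969 - I(-29)) + H(-68)) = √((-18969 - (-64)/(3*(-29))) + 3*(-128 + 3*(-68))/(4*(-54 - 68))) = √((-18969 - (-64)*(-1)/(3*29)) + (¾)*(-128 - 204)/(-122)) = √((-18969 - 1*64/87) + (¾)*(-1/122)*(-332)) = √((-18969 - 64/87) + 249/122) = √(-1650367/87 + 249/122) = √(-201323111/10614) = I*√2136843500154/10614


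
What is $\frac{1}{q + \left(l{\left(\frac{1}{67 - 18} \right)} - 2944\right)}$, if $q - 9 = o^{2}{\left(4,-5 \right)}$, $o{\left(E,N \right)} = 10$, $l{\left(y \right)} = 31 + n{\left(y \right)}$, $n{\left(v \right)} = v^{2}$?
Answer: $- \frac{2401}{6732403} \approx -0.00035663$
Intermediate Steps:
$l{\left(y \right)} = 31 + y^{2}$
$q = 109$ ($q = 9 + 10^{2} = 9 + 100 = 109$)
$\frac{1}{q + \left(l{\left(\frac{1}{67 - 18} \right)} - 2944\right)} = \frac{1}{109 - \left(2913 - \frac{1}{\left(67 - 18\right)^{2}}\right)} = \frac{1}{109 - \left(2913 - \frac{1}{2401}\right)} = \frac{1}{109 + \left(\left(31 + \frac{1}{2401}\right) - 2944\right)} = \frac{1}{109 + \left(\frac{74432}{2401} - 2944\right)} = \frac{1}{109 - \frac{6994112}{2401}} = \frac{1}{- \frac{6732403}{2401}} = - \frac{2401}{6732403}$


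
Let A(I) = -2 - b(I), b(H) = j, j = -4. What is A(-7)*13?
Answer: 26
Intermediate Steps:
b(H) = -4
A(I) = 2 (A(I) = -2 - 1*(-4) = -2 + 4 = 2)
A(-7)*13 = 2*13 = 26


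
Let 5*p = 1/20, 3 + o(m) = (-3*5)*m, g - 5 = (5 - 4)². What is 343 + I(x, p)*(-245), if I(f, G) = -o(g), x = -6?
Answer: -22442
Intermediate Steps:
g = 6 (g = 5 + (5 - 4)² = 5 + 1² = 5 + 1 = 6)
o(m) = -3 - 15*m (o(m) = -3 + (-3*5)*m = -3 - 15*m)
p = 1/100 (p = (⅕)/20 = (⅕)*(1/20) = 1/100 ≈ 0.010000)
I(f, G) = 93 (I(f, G) = -(-3 - 15*6) = -(-3 - 90) = -1*(-93) = 93)
343 + I(x, p)*(-245) = 343 + 93*(-245) = 343 - 22785 = -22442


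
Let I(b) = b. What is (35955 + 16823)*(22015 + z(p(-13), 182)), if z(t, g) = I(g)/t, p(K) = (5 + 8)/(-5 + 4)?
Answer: 1161168778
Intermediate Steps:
p(K) = -13 (p(K) = 13/(-1) = 13*(-1) = -13)
z(t, g) = g/t
(35955 + 16823)*(22015 + z(p(-13), 182)) = (35955 + 16823)*(22015 + 182/(-13)) = 52778*(22015 + 182*(-1/13)) = 52778*(22015 - 14) = 52778*22001 = 1161168778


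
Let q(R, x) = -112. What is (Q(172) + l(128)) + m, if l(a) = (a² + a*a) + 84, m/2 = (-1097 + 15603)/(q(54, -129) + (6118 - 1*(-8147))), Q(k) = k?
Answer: 467417684/14153 ≈ 33026.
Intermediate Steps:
m = 29012/14153 (m = 2*((-1097 + 15603)/(-112 + (6118 - 1*(-8147)))) = 2*(14506/(-112 + (6118 + 8147))) = 2*(14506/(-112 + 14265)) = 2*(14506/14153) = 29012/14153 ≈ 2.0499)
l(a) = 84 + 2*a² (l(a) = (a² + a²) + 84 = 2*a² + 84 = 84 + 2*a²)
(Q(172) + l(128)) + m = (172 + (84 + 2*128²)) + 29012/14153 = (172 + (84 + 2*16384)) + 29012/14153 = (172 + (84 + 32768)) + 29012/14153 = (172 + 32852) + 29012/14153 = 33024 + 29012/14153 = 467417684/14153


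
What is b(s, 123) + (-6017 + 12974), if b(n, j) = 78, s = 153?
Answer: 7035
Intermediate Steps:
b(s, 123) + (-6017 + 12974) = 78 + (-6017 + 12974) = 78 + 6957 = 7035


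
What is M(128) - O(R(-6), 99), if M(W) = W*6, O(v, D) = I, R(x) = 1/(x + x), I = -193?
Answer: 961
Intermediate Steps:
R(x) = 1/(2*x)
O(v, D) = -193
M(W) = 6*W
M(128) - O(R(-6), 99) = 6*128 - 1*(-193) = 768 + 193 = 961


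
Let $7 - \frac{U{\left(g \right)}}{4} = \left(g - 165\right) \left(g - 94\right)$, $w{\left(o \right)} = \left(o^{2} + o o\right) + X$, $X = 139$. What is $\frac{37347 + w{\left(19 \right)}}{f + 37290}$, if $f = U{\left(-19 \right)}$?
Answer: $- \frac{19104}{22925} \approx -0.83333$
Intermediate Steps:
$w{\left(o \right)} = 139 + 2 o^{2}$ ($w{\left(o \right)} = \left(o^{2} + o o\right) + 139 = \left(o^{2} + o^{2}\right) + 139 = 2 o^{2} + 139 = 139 + 2 o^{2}$)
$U{\left(g \right)} = 28 - 4 \left(-165 + g\right) \left(-94 + g\right)$ ($U{\left(g \right)} = 28 - 4 \left(g - 165\right) \left(g - 94\right) = 28 - 4 \left(-165 + g\right) \left(-94 + g\right)$)
$f = -83140$ ($f = -62012 - 4 \left(-19\right)^{2} + 1036 \left(-19\right) = -62012 - 1444 - 19684 = -83140$)
$\frac{37347 + w{\left(19 \right)}}{f + 37290} = \frac{37347 + \left(139 + 2 \cdot 19^{2}\right)}{-83140 + 37290} = \frac{37347 + \left(139 + 2 \cdot 361\right)}{-45850} = \left(37347 + \left(139 + 722\right)\right) \left(- \frac{1}{45850}\right) = \left(37347 + 861\right) \left(- \frac{1}{45850}\right) = 38208 \left(- \frac{1}{45850}\right) = - \frac{19104}{22925}$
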